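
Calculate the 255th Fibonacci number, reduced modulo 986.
2

Matrix identity: Q^n = [[F_(n+1), F_n], [F_n, F_(n-1)]] with Q = [[1,1],[1,0]].
n = 255 = 11111111₂. Square-and-multiply, entries mod 986:
Q^1 = [[1,1],[1,0]]
Q^3 = (Q^1)²·Q = [[3,2],[2,1]]
Q^7 = (Q^3)²·Q = [[21,13],[13,8]]
Q^15 = (Q^7)²·Q = [[1,610],[610,377]]
Q^31 = (Q^15)²·Q = [[235,379],[379,842]]
Q^63 = (Q^31)²·Q = [[659,680],[680,965]]
Q^127 = (Q^63)²·Q = [[407,407],[407,0]]
Q^255 = (Q^127)²·Q = [[3,2],[2,1]]
F_255 mod 986 = Q^255[0][1] = 2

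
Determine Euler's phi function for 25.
20

25 = 5^2
φ(n) = n × ∏(1 - 1/p) for each prime p dividing n
φ(25) = 25 × (1 - 1/5) = 20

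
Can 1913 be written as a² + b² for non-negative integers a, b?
8² + 43² (a=8, b=43)

Factorization: 1913 = 1913
By Fermat: n is sum of two squares iff every prime p ≡ 3 (mod 4) appears to even power.
All primes ≡ 3 (mod 4) appear to even power.
Search a = 0, 1, 2, … for 1913 - a² a perfect square: first hit at a = 8: 1913 - 64 = 1849 = 43².
1913 = 8² + 43² = 64 + 1849 ✓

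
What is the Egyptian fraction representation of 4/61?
1/16 + 1/326 + 1/159088

Greedy algorithm:
4/61: ceiling(61/4) = 16, use 1/16
3/976: ceiling(976/3) = 326, use 1/326
1/159088: ceiling(159088/1) = 159088, use 1/159088
Result: 4/61 = 1/16 + 1/326 + 1/159088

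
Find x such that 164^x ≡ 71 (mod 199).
67

Baby-step giant-step with step n = ⌈√199⌉ = 15.
Baby steps 164^j mod 199 (j:value) for j=0..14: 0:1, 1:164, 2:31, 3:109, 4:165, 5:195, 6:140, 7:75, 8:161, 9:136, 10:16, 11:37, 12:98, 13:152, 14:53.
Giant-step multiplier: 164^(-15) ≡ 164^(198-15) = 164^183 ≡ 171 (mod 199).
Giant steps γ_i = 71·171^i mod 199: γ_0=71, γ_1=2, γ_2=143, γ_3=175, γ_4=75 (in table at j=7).
x = i·n + j = 4·15 + 7 = 67.
Check: 164^67 ≡ 71 (mod 199).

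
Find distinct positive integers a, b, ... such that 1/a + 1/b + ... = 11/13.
1/2 + 1/3 + 1/78

Greedy algorithm:
11/13: ceiling(13/11) = 2, use 1/2
9/26: ceiling(26/9) = 3, use 1/3
1/78: ceiling(78/1) = 78, use 1/78
Result: 11/13 = 1/2 + 1/3 + 1/78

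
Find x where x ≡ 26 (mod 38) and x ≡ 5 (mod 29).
672

Using Chinese Remainder Theorem:
M = 38 × 29 = 1102
M1 = 29, M2 = 38
y1 = 29^(-1) mod 38 = 21
y2 = 38^(-1) mod 29 = 13
x = (26×29×21 + 5×38×13) mod 1102 = 672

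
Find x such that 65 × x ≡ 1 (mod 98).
95

gcd(65, 98) = 1, so the inverse exists.
Extended Euclidean algorithm on (98, 65):
98 = 1 × 65 + 33  ⟹  33 = (1)·98 + (-1)·65
65 = 1 × 33 + 32  ⟹  32 = (-1)·98 + (2)·65
33 = 1 × 32 + 1  ⟹  1 = (2)·98 + (-3)·65
So (-3)·65 ≡ 1 (mod 98), i.e. 65^(-1) ≡ -3 ≡ 95 (mod 98).
Check: 65 × 95 = 6175 ≡ 1 (mod 98)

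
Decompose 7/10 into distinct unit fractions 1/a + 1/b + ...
1/2 + 1/5

Greedy algorithm:
7/10: ceiling(10/7) = 2, use 1/2
1/5: ceiling(5/1) = 5, use 1/5
Result: 7/10 = 1/2 + 1/5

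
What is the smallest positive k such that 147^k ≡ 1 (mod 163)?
162

163 is prime, so ord(147) divides φ(163) = 162.
Divisors of 162: 1, 2, 3, 6, 9, 18, 27, 54, 81, 162.
Repeated squaring: 147^1 ≡ 147, 147^2 ≡ 93, 147^4 ≡ 10, 147^8 ≡ 100, 147^16 ≡ 57, 147^32 ≡ 152, 147^64 ≡ 121, 147^128 ≡ 134 (mod 163).
Test 147^d mod 163 for each divisor d in increasing order:
147^1 ≡ 147
147^2 ≡ 93
147^3 = 147^2·147^1 ≡ 142
147^6 = 147^4·147^2 ≡ 115
147^9 = 147^8·147^1 ≡ 30
147^18 = 147^16·147^2 ≡ 85
147^27 = 147^16·147^8·147^2·147^1 ≡ 105
147^54 = 147^32·147^16·147^4·147^2 ≡ 104
147^81 = 147^64·147^16·147^1 ≡ 162
147^162 = 147^128·147^32·147^2 ≡ 1  ← first divisor giving 1
The order is 162.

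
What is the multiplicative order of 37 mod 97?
96

97 is prime, so ord(37) divides φ(97) = 96.
Divisors of 96: 1, 2, 3, 4, 6, 8, 12, 16, 24, 32, 48, 96.
Repeated squaring: 37^1 ≡ 37, 37^2 ≡ 11, 37^4 ≡ 24, 37^8 ≡ 91, 37^16 ≡ 36, 37^32 ≡ 35, 37^64 ≡ 61 (mod 97).
Test 37^d mod 97 for each divisor d in increasing order:
37^1 ≡ 37
37^2 ≡ 11
37^3 = 37^2·37^1 ≡ 19
37^4 ≡ 24
37^6 = 37^4·37^2 ≡ 70
37^8 ≡ 91
37^12 = 37^8·37^4 ≡ 50
37^16 ≡ 36
37^24 = 37^16·37^8 ≡ 75
37^32 ≡ 35
37^48 = 37^32·37^16 ≡ 96
37^96 = 37^64·37^32 ≡ 1  ← first divisor giving 1
The order is 96.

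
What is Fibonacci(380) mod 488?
421

Matrix identity: Q^n = [[F_(n+1), F_n], [F_n, F_(n-1)]] with Q = [[1,1],[1,0]].
n = 380 = 101111100₂. Square-and-multiply, entries mod 488:
Q^1 = [[1,1],[1,0]]
Q^2 = (Q^1)² = [[2,1],[1,1]]
Q^5 = (Q^2)²·Q = [[8,5],[5,3]]
Q^11 = (Q^5)²·Q = [[144,89],[89,55]]
Q^23 = (Q^11)²·Q = [[8,353],[353,143]]
Q^47 = (Q^23)²·Q = [[344,233],[233,111]]
Q^95 = (Q^47)²·Q = [[480,361],[361,119]]
Q^190 = (Q^95)² = [[89,55],[55,34]]
Q^380 = (Q^190)² = [[210,421],[421,277]]
F_380 mod 488 = Q^380[0][1] = 421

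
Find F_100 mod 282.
3

Matrix identity: Q^n = [[F_(n+1), F_n], [F_n, F_(n-1)]] with Q = [[1,1],[1,0]].
n = 100 = 1100100₂. Square-and-multiply, entries mod 282:
Q^1 = [[1,1],[1,0]]
Q^3 = (Q^1)²·Q = [[3,2],[2,1]]
Q^6 = (Q^3)² = [[13,8],[8,5]]
Q^12 = (Q^6)² = [[233,144],[144,89]]
Q^25 = (Q^12)²·Q = [[133,13],[13,120]]
Q^50 = (Q^25)² = [[92,187],[187,187]]
Q^100 = (Q^50)² = [[5,3],[3,2]]
F_100 mod 282 = Q^100[0][1] = 3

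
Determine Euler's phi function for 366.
120

366 = 2 × 3 × 61
φ(n) = n × ∏(1 - 1/p) for each prime p dividing n
φ(366) = 366 × (1 - 1/2) × (1 - 1/3) × (1 - 1/61) = 120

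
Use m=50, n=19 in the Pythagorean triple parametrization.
(2139, 1900, 2861)

Euclid's formula: a = m² - n², b = 2mn, c = m² + n²
m = 50, n = 19
a = 50² - 19² = 2500 - 361 = 2139
b = 2 × 50 × 19 = 1900
c = 50² + 19² = 2500 + 361 = 2861
Verification: 2139² + 1900² = 4575321 + 3610000 = 8185321 = 2861² ✓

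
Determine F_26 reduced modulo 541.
209

Matrix identity: Q^n = [[F_(n+1), F_n], [F_n, F_(n-1)]] with Q = [[1,1],[1,0]].
n = 26 = 11010₂. Square-and-multiply, entries mod 541:
Q^1 = [[1,1],[1,0]]
Q^3 = (Q^1)²·Q = [[3,2],[2,1]]
Q^6 = (Q^3)² = [[13,8],[8,5]]
Q^13 = (Q^6)²·Q = [[377,233],[233,144]]
Q^26 = (Q^13)² = [[35,209],[209,367]]
F_26 mod 541 = Q^26[0][1] = 209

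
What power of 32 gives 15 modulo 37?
17

Baby-step giant-step with step n = ⌈√37⌉ = 7.
Baby steps 32^j mod 37 (j:value) for j=0..6: 0:1, 1:32, 2:25, 3:23, 4:33, 5:20, 6:11.
Giant-step multiplier: 32^(-7) ≡ 32^(36-7) = 32^29 ≡ 2 (mod 37).
Giant steps γ_i = 15·2^i mod 37: γ_0=15, γ_1=30, γ_2=23 (in table at j=3).
x = i·n + j = 2·7 + 3 = 17.
Check: 32^17 ≡ 15 (mod 37).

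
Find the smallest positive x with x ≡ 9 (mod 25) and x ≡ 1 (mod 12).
109

Using Chinese Remainder Theorem:
M = 25 × 12 = 300
M1 = 12, M2 = 25
y1 = 12^(-1) mod 25 = 23
y2 = 25^(-1) mod 12 = 1
x = (9×12×23 + 1×25×1) mod 300 = 109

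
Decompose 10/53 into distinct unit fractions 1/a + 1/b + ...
1/6 + 1/46 + 1/3657

Greedy algorithm:
10/53: ceiling(53/10) = 6, use 1/6
7/318: ceiling(318/7) = 46, use 1/46
1/3657: ceiling(3657/1) = 3657, use 1/3657
Result: 10/53 = 1/6 + 1/46 + 1/3657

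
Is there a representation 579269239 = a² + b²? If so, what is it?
Not possible

Factorization: 579269239 = 101 × 179^3
By Fermat: n is sum of two squares iff every prime p ≡ 3 (mod 4) appears to even power.
Prime(s) ≡ 3 (mod 4) with odd exponent: [(179, 3)]
Therefore 579269239 cannot be expressed as a² + b².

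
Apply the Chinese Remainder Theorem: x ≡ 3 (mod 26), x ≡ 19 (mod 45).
289

Using Chinese Remainder Theorem:
M = 26 × 45 = 1170
M1 = 45, M2 = 26
y1 = 45^(-1) mod 26 = 11
y2 = 26^(-1) mod 45 = 26
x = (3×45×11 + 19×26×26) mod 1170 = 289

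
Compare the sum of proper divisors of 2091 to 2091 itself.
deficient

Proper divisors of 2091: sum = 1 + 3 + 17 + 41 + 51 + 123 + 697 = 933
Since 933 < 2091, 2091 is deficient.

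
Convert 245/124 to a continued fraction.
[1; 1, 40, 3]

Euclidean algorithm steps:
245 = 1 × 124 + 121
124 = 1 × 121 + 3
121 = 40 × 3 + 1
3 = 3 × 1 + 0
Continued fraction: [1; 1, 40, 3]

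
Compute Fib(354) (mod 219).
184

Matrix identity: Q^n = [[F_(n+1), F_n], [F_n, F_(n-1)]] with Q = [[1,1],[1,0]].
n = 354 = 101100010₂. Square-and-multiply, entries mod 219:
Q^1 = [[1,1],[1,0]]
Q^2 = (Q^1)² = [[2,1],[1,1]]
Q^5 = (Q^2)²·Q = [[8,5],[5,3]]
Q^11 = (Q^5)²·Q = [[144,89],[89,55]]
Q^22 = (Q^11)² = [[187,191],[191,215]]
Q^44 = (Q^22)² = [[56,132],[132,143]]
Q^88 = (Q^44)² = [[193,207],[207,205]]
Q^177 = (Q^88)²·Q = [[205,163],[163,42]]
Q^354 = (Q^177)² = [[47,184],[184,82]]
F_354 mod 219 = Q^354[0][1] = 184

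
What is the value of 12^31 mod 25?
13

Repeated squaring. Binary of 31 = 11111.
12^1 ≡ 12 (mod 25); 12^2 ≡ 19 (mod 25); 12^4 ≡ 11 (mod 25); 12^8 ≡ 21 (mod 25); 12^16 ≡ 16 (mod 25)
12^31 = 12^1 × 12^2 × 12^4 × 12^8 × 12^16 ≡ 13 (mod 25)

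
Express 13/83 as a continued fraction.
[0; 6, 2, 1, 1, 2]

Euclidean algorithm steps:
13 = 0 × 83 + 13
83 = 6 × 13 + 5
13 = 2 × 5 + 3
5 = 1 × 3 + 2
3 = 1 × 2 + 1
2 = 2 × 1 + 0
Continued fraction: [0; 6, 2, 1, 1, 2]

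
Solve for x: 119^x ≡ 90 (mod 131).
79

Baby-step giant-step with step n = ⌈√131⌉ = 12.
Baby steps 119^j mod 131 (j:value) for j=0..11: 0:1, 1:119, 2:13, 3:106, 4:38, 5:68, 6:101, 7:98, 8:3, 9:95, 10:39, 11:56.
Giant-step multiplier: 119^(-12) ≡ 119^(130-12) = 119^118 ≡ 77 (mod 131).
Giant steps γ_i = 90·77^i mod 131: γ_0=90, γ_1=118, γ_2=47, γ_3=82, γ_4=26, γ_5=37, γ_6=98 (in table at j=7).
x = i·n + j = 6·12 + 7 = 79.
Check: 119^79 ≡ 90 (mod 131).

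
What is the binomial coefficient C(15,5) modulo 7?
0

Using Lucas' theorem:
Write n=15 and k=5 in base 7:
n in base 7: [2, 1]
k in base 7: [0, 5]
C(15,5) mod 7 = ∏ C(n_i, k_i) mod 7
Digit binomials (mod 7): C(2,0) = 1; C(1,5) = 0 (k_i > n_i)
Product: 1 × 0 = 0 ≡ 0 (mod 7)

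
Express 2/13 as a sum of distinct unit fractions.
1/7 + 1/91

Greedy algorithm:
2/13: ceiling(13/2) = 7, use 1/7
1/91: ceiling(91/1) = 91, use 1/91
Result: 2/13 = 1/7 + 1/91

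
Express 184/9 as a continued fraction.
[20; 2, 4]

Euclidean algorithm steps:
184 = 20 × 9 + 4
9 = 2 × 4 + 1
4 = 4 × 1 + 0
Continued fraction: [20; 2, 4]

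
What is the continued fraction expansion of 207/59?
[3; 1, 1, 29]

Euclidean algorithm steps:
207 = 3 × 59 + 30
59 = 1 × 30 + 29
30 = 1 × 29 + 1
29 = 29 × 1 + 0
Continued fraction: [3; 1, 1, 29]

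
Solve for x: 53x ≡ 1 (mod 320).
157

gcd(53, 320) = 1, so the inverse exists.
Extended Euclidean algorithm on (320, 53):
320 = 6 × 53 + 2  ⟹  2 = (1)·320 + (-6)·53
53 = 26 × 2 + 1  ⟹  1 = (-26)·320 + (157)·53
So (157)·53 ≡ 1 (mod 320), i.e. 53^(-1) ≡ 157 (mod 320).
Check: 53 × 157 = 8321 ≡ 1 (mod 320)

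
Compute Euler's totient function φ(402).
132

402 = 2 × 3 × 67
φ(n) = n × ∏(1 - 1/p) for each prime p dividing n
φ(402) = 402 × (1 - 1/2) × (1 - 1/3) × (1 - 1/67) = 132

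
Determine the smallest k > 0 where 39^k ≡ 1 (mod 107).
53

107 is prime, so ord(39) divides φ(107) = 106.
Divisors of 106: 1, 2, 53, 106.
Repeated squaring: 39^1 ≡ 39, 39^2 ≡ 23, 39^4 ≡ 101, 39^8 ≡ 36, 39^16 ≡ 12, 39^32 ≡ 37, 39^64 ≡ 85 (mod 107).
Test 39^d mod 107 for each divisor d in increasing order:
39^1 ≡ 39
39^2 ≡ 23
39^53 = 39^32·39^16·39^4·39^1 ≡ 1  ← first divisor giving 1
The order is 53.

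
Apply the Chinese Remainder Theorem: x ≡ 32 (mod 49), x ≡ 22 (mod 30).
1012

Using Chinese Remainder Theorem:
M = 49 × 30 = 1470
M1 = 30, M2 = 49
y1 = 30^(-1) mod 49 = 18
y2 = 49^(-1) mod 30 = 19
x = (32×30×18 + 22×49×19) mod 1470 = 1012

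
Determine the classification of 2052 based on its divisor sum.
abundant

Proper divisors of 2052: sum = 1 + 2 + 3 + 4 + 6 + 9 + 12 + 18 + ... + 342 + 513 + 684 + 1026 (23 divisors) = 3548
Since 3548 > 2052, 2052 is abundant.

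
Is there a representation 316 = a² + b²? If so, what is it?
Not possible

Factorization: 316 = 2^2 × 79
By Fermat: n is sum of two squares iff every prime p ≡ 3 (mod 4) appears to even power.
Prime(s) ≡ 3 (mod 4) with odd exponent: [(79, 1)]
Therefore 316 cannot be expressed as a² + b².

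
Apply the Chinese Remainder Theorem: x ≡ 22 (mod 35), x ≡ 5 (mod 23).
442

Using Chinese Remainder Theorem:
M = 35 × 23 = 805
M1 = 23, M2 = 35
y1 = 23^(-1) mod 35 = 32
y2 = 35^(-1) mod 23 = 2
x = (22×23×32 + 5×35×2) mod 805 = 442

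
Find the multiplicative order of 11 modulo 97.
48

97 is prime, so ord(11) divides φ(97) = 96.
Divisors of 96: 1, 2, 3, 4, 6, 8, 12, 16, 24, 32, 48, 96.
Repeated squaring: 11^1 ≡ 11, 11^2 ≡ 24, 11^4 ≡ 91, 11^8 ≡ 36, 11^16 ≡ 35, 11^32 ≡ 61, 11^64 ≡ 35 (mod 97).
Test 11^d mod 97 for each divisor d in increasing order:
11^1 ≡ 11
11^2 ≡ 24
11^3 = 11^2·11^1 ≡ 70
11^4 ≡ 91
11^6 = 11^4·11^2 ≡ 50
11^8 ≡ 36
11^12 = 11^8·11^4 ≡ 75
11^16 ≡ 35
11^24 = 11^16·11^8 ≡ 96
11^32 ≡ 61
11^48 = 11^32·11^16 ≡ 1  ← first divisor giving 1
The order is 48.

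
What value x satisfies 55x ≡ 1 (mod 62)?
53

gcd(55, 62) = 1, so the inverse exists.
Extended Euclidean algorithm on (62, 55):
62 = 1 × 55 + 7  ⟹  7 = (1)·62 + (-1)·55
55 = 7 × 7 + 6  ⟹  6 = (-7)·62 + (8)·55
7 = 1 × 6 + 1  ⟹  1 = (8)·62 + (-9)·55
So (-9)·55 ≡ 1 (mod 62), i.e. 55^(-1) ≡ -9 ≡ 53 (mod 62).
Check: 55 × 53 = 2915 ≡ 1 (mod 62)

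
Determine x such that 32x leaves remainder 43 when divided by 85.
x ≡ 4 (mod 85)

gcd(32, 85) = 1, which divides 43, so solutions exist.
Find 32^(-1) mod 85 by the extended Euclidean algorithm:
85 = 2 × 32 + 21  ⟹  21 = (1)·85 + (-2)·32
32 = 1 × 21 + 11  ⟹  11 = (-1)·85 + (3)·32
21 = 1 × 11 + 10  ⟹  10 = (2)·85 + (-5)·32
11 = 1 × 10 + 1  ⟹  1 = (-3)·85 + (8)·32
So (8)·32 ≡ 1 (mod 85), i.e. 32^(-1) ≡ 8 (mod 85).
x ≡ 8 × 43 = 344 ≡ 4 (mod 85).
Check: 32 × 4 = 128 ≡ 43 (mod 85).
Unique solution: x ≡ 4 (mod 85)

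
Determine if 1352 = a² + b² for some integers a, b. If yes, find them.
14² + 34² (a=14, b=34)

Factorization: 1352 = 2^3 × 13^2
By Fermat: n is sum of two squares iff every prime p ≡ 3 (mod 4) appears to even power.
All primes ≡ 3 (mod 4) appear to even power.
Search a = 0, 1, 2, … for 1352 - a² a perfect square: first hit at a = 14: 1352 - 196 = 1156 = 34².
1352 = 14² + 34² = 196 + 1156 ✓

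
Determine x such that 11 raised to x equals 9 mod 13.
8

Baby-step giant-step with step n = ⌈√13⌉ = 4.
Baby steps 11^j mod 13 (j:value) for j=0..3: 0:1, 1:11, 2:4, 3:5.
Giant-step multiplier: 11^(-4) ≡ 11^(12-4) = 11^8 ≡ 9 (mod 13).
Giant steps γ_i = 9·9^i mod 13: γ_0=9, γ_1=3, γ_2=1 (in table at j=0).
x = i·n + j = 2·4 + 0 = 8.
Check: 11^8 ≡ 9 (mod 13).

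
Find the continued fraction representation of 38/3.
[12; 1, 2]

Euclidean algorithm steps:
38 = 12 × 3 + 2
3 = 1 × 2 + 1
2 = 2 × 1 + 0
Continued fraction: [12; 1, 2]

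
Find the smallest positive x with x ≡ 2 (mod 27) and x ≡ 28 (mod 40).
1028

Using Chinese Remainder Theorem:
M = 27 × 40 = 1080
M1 = 40, M2 = 27
y1 = 40^(-1) mod 27 = 25
y2 = 27^(-1) mod 40 = 3
x = (2×40×25 + 28×27×3) mod 1080 = 1028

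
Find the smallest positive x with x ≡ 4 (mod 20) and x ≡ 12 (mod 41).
504

Using Chinese Remainder Theorem:
M = 20 × 41 = 820
M1 = 41, M2 = 20
y1 = 41^(-1) mod 20 = 1
y2 = 20^(-1) mod 41 = 39
x = (4×41×1 + 12×20×39) mod 820 = 504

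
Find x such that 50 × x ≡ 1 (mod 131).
76

gcd(50, 131) = 1, so the inverse exists.
Extended Euclidean algorithm on (131, 50):
131 = 2 × 50 + 31  ⟹  31 = (1)·131 + (-2)·50
50 = 1 × 31 + 19  ⟹  19 = (-1)·131 + (3)·50
31 = 1 × 19 + 12  ⟹  12 = (2)·131 + (-5)·50
19 = 1 × 12 + 7  ⟹  7 = (-3)·131 + (8)·50
12 = 1 × 7 + 5  ⟹  5 = (5)·131 + (-13)·50
7 = 1 × 5 + 2  ⟹  2 = (-8)·131 + (21)·50
5 = 2 × 2 + 1  ⟹  1 = (21)·131 + (-55)·50
So (-55)·50 ≡ 1 (mod 131), i.e. 50^(-1) ≡ -55 ≡ 76 (mod 131).
Check: 50 × 76 = 3800 ≡ 1 (mod 131)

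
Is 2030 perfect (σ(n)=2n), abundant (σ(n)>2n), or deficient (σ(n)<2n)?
abundant

Proper divisors of 2030: sum = 1 + 2 + 5 + 7 + 10 + 14 + 29 + 35 + 58 + 70 + 145 + 203 + 290 + 406 + 1015 = 2290
Since 2290 > 2030, 2030 is abundant.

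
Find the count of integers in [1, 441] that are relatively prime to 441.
252

441 = 3^2 × 7^2
φ(n) = n × ∏(1 - 1/p) for each prime p dividing n
φ(441) = 441 × (1 - 1/3) × (1 - 1/7) = 252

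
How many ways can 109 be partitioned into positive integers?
541946240

p(n) counts ways to write n as a sum of positive integers (order ignored).
Euler's pentagonal recurrence: p(k) = p(k-1) + p(k-2) - p(k-5) - p(k-7) + p(k-12) + p(k-15) - ... (offsets j(3j∓1)/2, signs ++--, p(0)=1, p(<0)=0).
DP table for k = 0..108: p(0)=1, p(1)=1, p(2)=2, p(3)=3, p(4)=5, p(5)=7, p(6)=11, p(7)=15, p(8)=22, p(9)=30, p(10)=42, p(11)=56, p(12)=77, p(13)=101, p(14)=135, p(15)=176, p(16)=231, p(17)=297, p(18)=385, p(19)=490, p(20)=627, p(21)=792, p(22)=1002, p(23)=1255, p(24)=1575, p(25)=1958, p(26)=2436, p(27)=3010, p(28)=3718, p(29)=4565, p(30)=5604, p(31)=6842, p(32)=8349, p(33)=10143, p(34)=12310, p(35)=14883, p(36)=17977, p(37)=21637, p(38)=26015, p(39)=31185, p(40)=37338, p(41)=44583, p(42)=53174, p(43)=63261, p(44)=75175, p(45)=89134, p(46)=105558, p(47)=124754, p(48)=147273, p(49)=173525, p(50)=204226, p(51)=239943, p(52)=281589, p(53)=329931, p(54)=386155, p(55)=451276, p(56)=526823, p(57)=614154, p(58)=715220, p(59)=831820, p(60)=966467, p(61)=1121505, p(62)=1300156, p(63)=1505499, p(64)=1741630, p(65)=2012558, p(66)=2323520, p(67)=2679689, p(68)=3087735, p(69)=3554345, p(70)=4087968, p(71)=4697205, p(72)=5392783, p(73)=6185689, p(74)=7089500, p(75)=8118264, p(76)=9289091, p(77)=10619863, p(78)=12132164, p(79)=13848650, p(80)=15796476, p(81)=18004327, p(82)=20506255, p(83)=23338469, p(84)=26543660, p(85)=30167357, p(86)=34262962, p(87)=38887673, p(88)=44108109, p(89)=49995925, p(90)=56634173, p(91)=64112359, p(92)=72533807, p(93)=82010177, p(94)=92669720, p(95)=104651419, p(96)=118114304, p(97)=133230930, p(98)=150198136, p(99)=169229875, p(100)=190569292, p(101)=214481126, p(102)=241265379, p(103)=271248950, p(104)=304801365, p(105)=342325709, p(106)=384276336, p(107)=431149389, p(108)=483502844.
Final step: p(109) = p(108) + p(107) - p(104) - p(102) + p(97) + p(94) - p(87) - p(83) + p(74) + p(69) - p(58) - p(52) + p(39) + p(32) - p(17) - p(9)
= 483502844 + 431149389 - 304801365 - 241265379 + 133230930 + 92669720 - 38887673 - 23338469 + 7089500 + 3554345 - 715220 - 281589 + 31185 + 8349 - 297 - 30
= 541946240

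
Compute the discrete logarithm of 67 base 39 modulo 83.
79

Baby-step giant-step with step n = ⌈√83⌉ = 10.
Baby steps 39^j mod 83 (j:value) for j=0..9: 0:1, 1:39, 2:27, 3:57, 4:65, 5:45, 6:12, 7:53, 8:75, 9:20.
Giant-step multiplier: 39^(-10) ≡ 39^(82-10) = 39^72 ≡ 78 (mod 83).
Giant steps γ_i = 67·78^i mod 83: γ_0=67, γ_1=80, γ_2=15, γ_3=8, γ_4=43, γ_5=34, γ_6=79, γ_7=20 (in table at j=9).
x = i·n + j = 7·10 + 9 = 79.
Check: 39^79 ≡ 67 (mod 83).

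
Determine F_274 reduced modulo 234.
109

Matrix identity: Q^n = [[F_(n+1), F_n], [F_n, F_(n-1)]] with Q = [[1,1],[1,0]].
n = 274 = 100010010₂. Square-and-multiply, entries mod 234:
Q^1 = [[1,1],[1,0]]
Q^2 = (Q^1)² = [[2,1],[1,1]]
Q^4 = (Q^2)² = [[5,3],[3,2]]
Q^8 = (Q^4)² = [[34,21],[21,13]]
Q^17 = (Q^8)²·Q = [[10,193],[193,51]]
Q^34 = (Q^17)² = [[143,73],[73,70]]
Q^68 = (Q^34)² = [[38,105],[105,167]]
Q^137 = (Q^68)²·Q = [[64,67],[67,231]]
Q^274 = (Q^137)² = [[161,109],[109,52]]
F_274 mod 234 = Q^274[0][1] = 109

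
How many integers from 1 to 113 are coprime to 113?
112

113 = 113
φ(n) = n × ∏(1 - 1/p) for each prime p dividing n
φ(113) = 113 × (1 - 1/113) = 112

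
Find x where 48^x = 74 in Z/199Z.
45

Baby-step giant-step with step n = ⌈√199⌉ = 15.
Baby steps 48^j mod 199 (j:value) for j=0..14: 0:1, 1:48, 2:115, 3:147, 4:91, 5:189, 6:117, 7:44, 8:122, 9:85, 10:100, 11:24, 12:157, 13:173, 14:145.
Giant-step multiplier: 48^(-15) ≡ 48^(198-15) = 48^183 ≡ 159 (mod 199).
Giant steps γ_i = 74·159^i mod 199: γ_0=74, γ_1=25, γ_2=194, γ_3=1 (in table at j=0).
x = i·n + j = 3·15 + 0 = 45.
Check: 48^45 ≡ 74 (mod 199).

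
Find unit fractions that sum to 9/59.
1/7 + 1/104 + 1/14318 + 1/307493368

Greedy algorithm:
9/59: ceiling(59/9) = 7, use 1/7
4/413: ceiling(413/4) = 104, use 1/104
3/42952: ceiling(42952/3) = 14318, use 1/14318
1/307493368: ceiling(307493368/1) = 307493368, use 1/307493368
Result: 9/59 = 1/7 + 1/104 + 1/14318 + 1/307493368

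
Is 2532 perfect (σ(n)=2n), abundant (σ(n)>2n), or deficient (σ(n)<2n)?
abundant

Proper divisors of 2532: sum = 1 + 2 + 3 + 4 + 6 + 12 + 211 + 422 + 633 + 844 + 1266 = 3404
Since 3404 > 2532, 2532 is abundant.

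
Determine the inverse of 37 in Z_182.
123

gcd(37, 182) = 1, so the inverse exists.
Extended Euclidean algorithm on (182, 37):
182 = 4 × 37 + 34  ⟹  34 = (1)·182 + (-4)·37
37 = 1 × 34 + 3  ⟹  3 = (-1)·182 + (5)·37
34 = 11 × 3 + 1  ⟹  1 = (12)·182 + (-59)·37
So (-59)·37 ≡ 1 (mod 182), i.e. 37^(-1) ≡ -59 ≡ 123 (mod 182).
Check: 37 × 123 = 4551 ≡ 1 (mod 182)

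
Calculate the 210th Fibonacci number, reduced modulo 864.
856

Matrix identity: Q^n = [[F_(n+1), F_n], [F_n, F_(n-1)]] with Q = [[1,1],[1,0]].
n = 210 = 11010010₂. Square-and-multiply, entries mod 864:
Q^1 = [[1,1],[1,0]]
Q^3 = (Q^1)²·Q = [[3,2],[2,1]]
Q^6 = (Q^3)² = [[13,8],[8,5]]
Q^13 = (Q^6)²·Q = [[377,233],[233,144]]
Q^26 = (Q^13)² = [[290,433],[433,721]]
Q^52 = (Q^26)² = [[293,579],[579,578]]
Q^105 = (Q^52)²·Q = [[55,322],[322,597]]
Q^210 = (Q^105)² = [[437,856],[856,445]]
F_210 mod 864 = Q^210[0][1] = 856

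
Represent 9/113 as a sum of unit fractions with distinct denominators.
1/13 + 1/368 + 1/180198 + 1/48706798608

Greedy algorithm:
9/113: ceiling(113/9) = 13, use 1/13
4/1469: ceiling(1469/4) = 368, use 1/368
3/540592: ceiling(540592/3) = 180198, use 1/180198
1/48706798608: ceiling(48706798608/1) = 48706798608, use 1/48706798608
Result: 9/113 = 1/13 + 1/368 + 1/180198 + 1/48706798608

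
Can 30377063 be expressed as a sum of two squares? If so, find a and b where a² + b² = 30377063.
Not possible

Factorization: 30377063 = 67^3 × 101
By Fermat: n is sum of two squares iff every prime p ≡ 3 (mod 4) appears to even power.
Prime(s) ≡ 3 (mod 4) with odd exponent: [(67, 3)]
Therefore 30377063 cannot be expressed as a² + b².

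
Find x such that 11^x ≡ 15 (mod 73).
25

Baby-step giant-step with step n = ⌈√73⌉ = 9.
Baby steps 11^j mod 73 (j:value) for j=0..8: 0:1, 1:11, 2:48, 3:17, 4:41, 5:13, 6:70, 7:40, 8:2.
Giant-step multiplier: 11^(-9) ≡ 11^(72-9) = 11^63 ≡ 10 (mod 73).
Giant steps γ_i = 15·10^i mod 73: γ_0=15, γ_1=4, γ_2=40 (in table at j=7).
x = i·n + j = 2·9 + 7 = 25.
Check: 11^25 ≡ 15 (mod 73).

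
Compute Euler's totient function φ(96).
32

96 = 2^5 × 3
φ(n) = n × ∏(1 - 1/p) for each prime p dividing n
φ(96) = 96 × (1 - 1/2) × (1 - 1/3) = 32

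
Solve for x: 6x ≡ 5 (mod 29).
x ≡ 25 (mod 29)

gcd(6, 29) = 1, which divides 5, so solutions exist.
Find 6^(-1) mod 29 by the extended Euclidean algorithm:
29 = 4 × 6 + 5  ⟹  5 = (1)·29 + (-4)·6
6 = 1 × 5 + 1  ⟹  1 = (-1)·29 + (5)·6
So (5)·6 ≡ 1 (mod 29), i.e. 6^(-1) ≡ 5 (mod 29).
x ≡ 5 × 5 = 25 ≡ 25 (mod 29).
Check: 6 × 25 = 150 ≡ 5 (mod 29).
Unique solution: x ≡ 25 (mod 29)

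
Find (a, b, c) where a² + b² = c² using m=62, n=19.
(3483, 2356, 4205)

Euclid's formula: a = m² - n², b = 2mn, c = m² + n²
m = 62, n = 19
a = 62² - 19² = 3844 - 361 = 3483
b = 2 × 62 × 19 = 2356
c = 62² + 19² = 3844 + 361 = 4205
Verification: 3483² + 2356² = 12131289 + 5550736 = 17682025 = 4205² ✓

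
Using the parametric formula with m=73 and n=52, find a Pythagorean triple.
(2625, 7592, 8033)

Euclid's formula: a = m² - n², b = 2mn, c = m² + n²
m = 73, n = 52
a = 73² - 52² = 5329 - 2704 = 2625
b = 2 × 73 × 52 = 7592
c = 73² + 52² = 5329 + 2704 = 8033
Verification: 2625² + 7592² = 6890625 + 57638464 = 64529089 = 8033² ✓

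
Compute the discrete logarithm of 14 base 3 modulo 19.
13

Baby-step giant-step with step n = ⌈√19⌉ = 5.
Baby steps 3^j mod 19 (j:value) for j=0..4: 0:1, 1:3, 2:9, 3:8, 4:5.
Giant-step multiplier: 3^(-5) ≡ 3^(18-5) = 3^13 ≡ 14 (mod 19).
Giant steps γ_i = 14·14^i mod 19: γ_0=14, γ_1=6, γ_2=8 (in table at j=3).
x = i·n + j = 2·5 + 3 = 13.
Check: 3^13 ≡ 14 (mod 19).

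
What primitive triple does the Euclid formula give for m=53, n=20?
(2409, 2120, 3209)

Euclid's formula: a = m² - n², b = 2mn, c = m² + n²
m = 53, n = 20
a = 53² - 20² = 2809 - 400 = 2409
b = 2 × 53 × 20 = 2120
c = 53² + 20² = 2809 + 400 = 3209
Verification: 2409² + 2120² = 5803281 + 4494400 = 10297681 = 3209² ✓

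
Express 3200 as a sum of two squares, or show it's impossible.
8² + 56² (a=8, b=56)

Factorization: 3200 = 2^7 × 5^2
By Fermat: n is sum of two squares iff every prime p ≡ 3 (mod 4) appears to even power.
All primes ≡ 3 (mod 4) appear to even power.
Search a = 0, 1, 2, … for 3200 - a² a perfect square: first hit at a = 8: 3200 - 64 = 3136 = 56².
3200 = 8² + 56² = 64 + 3136 ✓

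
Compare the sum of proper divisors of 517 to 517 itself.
deficient

Proper divisors of 517: sum = 1 + 11 + 47 = 59
Since 59 < 517, 517 is deficient.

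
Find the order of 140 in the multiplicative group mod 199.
33

199 is prime, so ord(140) divides φ(199) = 198.
Divisors of 198: 1, 2, 3, 6, 9, 11, 18, 22, 33, 66, 99, 198.
Repeated squaring: 140^1 ≡ 140, 140^2 ≡ 98, 140^4 ≡ 52, 140^8 ≡ 117, 140^16 ≡ 157, 140^32 ≡ 172, 140^64 ≡ 132, 140^128 ≡ 111 (mod 199).
Test 140^d mod 199 for each divisor d in increasing order:
140^1 ≡ 140
140^2 ≡ 98
140^3 = 140^2·140^1 ≡ 188
140^6 = 140^4·140^2 ≡ 121
140^9 = 140^8·140^1 ≡ 62
140^11 = 140^8·140^2·140^1 ≡ 106
140^18 = 140^16·140^2 ≡ 63
140^22 = 140^16·140^4·140^2 ≡ 92
140^33 = 140^32·140^1 ≡ 1  ← first divisor giving 1
The order is 33.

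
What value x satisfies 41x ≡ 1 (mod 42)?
41

gcd(41, 42) = 1, so the inverse exists.
Extended Euclidean algorithm on (42, 41):
42 = 1 × 41 + 1  ⟹  1 = (1)·42 + (-1)·41
So (-1)·41 ≡ 1 (mod 42), i.e. 41^(-1) ≡ -1 ≡ 41 (mod 42).
Check: 41 × 41 = 1681 ≡ 1 (mod 42)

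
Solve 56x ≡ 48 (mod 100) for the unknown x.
x ≡ 8 (mod 25)

gcd(56, 100) = 4, which divides 48, so solutions exist.
Divide through by 4: 14x ≡ 12 (mod 25).
Find 14^(-1) mod 25 by the extended Euclidean algorithm:
25 = 1 × 14 + 11  ⟹  11 = (1)·25 + (-1)·14
14 = 1 × 11 + 3  ⟹  3 = (-1)·25 + (2)·14
11 = 3 × 3 + 2  ⟹  2 = (4)·25 + (-7)·14
3 = 1 × 2 + 1  ⟹  1 = (-5)·25 + (9)·14
So (9)·14 ≡ 1 (mod 25), i.e. 14^(-1) ≡ 9 (mod 25).
x ≡ 9 × 12 = 108 ≡ 8 (mod 25).
Check: 56 × 8 = 448 ≡ 48 (mod 100).
x ≡ 8 (mod 25), giving 4 solutions mod 100.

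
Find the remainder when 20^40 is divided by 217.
36

Repeated squaring. Binary of 40 = 101000.
20^1 ≡ 20 (mod 217); 20^2 ≡ 183 (mod 217); 20^4 ≡ 71 (mod 217); 20^8 ≡ 50 (mod 217); 20^16 ≡ 113 (mod 217); 20^32 ≡ 183 (mod 217)
20^40 = 20^8 × 20^32 ≡ 36 (mod 217)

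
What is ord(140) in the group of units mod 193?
192

193 is prime, so ord(140) divides φ(193) = 192.
Divisors of 192: 1, 2, 3, 4, 6, 8, 12, 16, 24, 32, 48, 64, 96, 192.
Repeated squaring: 140^1 ≡ 140, 140^2 ≡ 107, 140^4 ≡ 62, 140^8 ≡ 177, 140^16 ≡ 63, 140^32 ≡ 109, 140^64 ≡ 108, 140^128 ≡ 84 (mod 193).
Test 140^d mod 193 for each divisor d in increasing order:
140^1 ≡ 140
140^2 ≡ 107
140^3 = 140^2·140^1 ≡ 119
140^4 ≡ 62
140^6 = 140^4·140^2 ≡ 72
140^8 ≡ 177
140^12 = 140^8·140^4 ≡ 166
140^16 ≡ 63
140^24 = 140^16·140^8 ≡ 150
140^32 ≡ 109
140^48 = 140^32·140^16 ≡ 112
140^64 ≡ 108
140^96 = 140^64·140^32 ≡ 192
140^192 = 140^128·140^64 ≡ 1  ← first divisor giving 1
The order is 192.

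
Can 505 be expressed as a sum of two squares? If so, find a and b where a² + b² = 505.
8² + 21² (a=8, b=21)

Factorization: 505 = 5 × 101
By Fermat: n is sum of two squares iff every prime p ≡ 3 (mod 4) appears to even power.
All primes ≡ 3 (mod 4) appear to even power.
Search a = 0, 1, 2, … for 505 - a² a perfect square: first hit at a = 8: 505 - 64 = 441 = 21².
505 = 8² + 21² = 64 + 441 ✓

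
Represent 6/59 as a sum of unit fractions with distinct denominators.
1/10 + 1/590

Greedy algorithm:
6/59: ceiling(59/6) = 10, use 1/10
1/590: ceiling(590/1) = 590, use 1/590
Result: 6/59 = 1/10 + 1/590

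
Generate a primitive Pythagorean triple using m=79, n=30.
(5341, 4740, 7141)

Euclid's formula: a = m² - n², b = 2mn, c = m² + n²
m = 79, n = 30
a = 79² - 30² = 6241 - 900 = 5341
b = 2 × 79 × 30 = 4740
c = 79² + 30² = 6241 + 900 = 7141
Verification: 5341² + 4740² = 28526281 + 22467600 = 50993881 = 7141² ✓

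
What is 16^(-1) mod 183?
103

gcd(16, 183) = 1, so the inverse exists.
Extended Euclidean algorithm on (183, 16):
183 = 11 × 16 + 7  ⟹  7 = (1)·183 + (-11)·16
16 = 2 × 7 + 2  ⟹  2 = (-2)·183 + (23)·16
7 = 3 × 2 + 1  ⟹  1 = (7)·183 + (-80)·16
So (-80)·16 ≡ 1 (mod 183), i.e. 16^(-1) ≡ -80 ≡ 103 (mod 183).
Check: 16 × 103 = 1648 ≡ 1 (mod 183)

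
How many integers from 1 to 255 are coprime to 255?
128

255 = 3 × 5 × 17
φ(n) = n × ∏(1 - 1/p) for each prime p dividing n
φ(255) = 255 × (1 - 1/3) × (1 - 1/5) × (1 - 1/17) = 128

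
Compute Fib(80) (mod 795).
30

Matrix identity: Q^n = [[F_(n+1), F_n], [F_n, F_(n-1)]] with Q = [[1,1],[1,0]].
n = 80 = 1010000₂. Square-and-multiply, entries mod 795:
Q^1 = [[1,1],[1,0]]
Q^2 = (Q^1)² = [[2,1],[1,1]]
Q^5 = (Q^2)²·Q = [[8,5],[5,3]]
Q^10 = (Q^5)² = [[89,55],[55,34]]
Q^20 = (Q^10)² = [[611,405],[405,206]]
Q^40 = (Q^20)² = [[721,165],[165,556]]
Q^80 = (Q^40)² = [[106,30],[30,76]]
F_80 mod 795 = Q^80[0][1] = 30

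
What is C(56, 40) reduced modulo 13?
3

Using Lucas' theorem:
Write n=56 and k=40 in base 13:
n in base 13: [4, 4]
k in base 13: [3, 1]
C(56,40) mod 13 = ∏ C(n_i, k_i) mod 13
Digit binomials (mod 13): C(4,3) = 4; C(4,1) = 4
Product: 4 × 4 = 16 ≡ 3 (mod 13)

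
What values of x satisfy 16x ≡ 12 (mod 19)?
x ≡ 15 (mod 19)

gcd(16, 19) = 1, which divides 12, so solutions exist.
Find 16^(-1) mod 19 by the extended Euclidean algorithm:
19 = 1 × 16 + 3  ⟹  3 = (1)·19 + (-1)·16
16 = 5 × 3 + 1  ⟹  1 = (-5)·19 + (6)·16
So (6)·16 ≡ 1 (mod 19), i.e. 16^(-1) ≡ 6 (mod 19).
x ≡ 6 × 12 = 72 ≡ 15 (mod 19).
Check: 16 × 15 = 240 ≡ 12 (mod 19).
Unique solution: x ≡ 15 (mod 19)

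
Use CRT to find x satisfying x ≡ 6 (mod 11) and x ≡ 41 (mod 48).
281

Using Chinese Remainder Theorem:
M = 11 × 48 = 528
M1 = 48, M2 = 11
y1 = 48^(-1) mod 11 = 3
y2 = 11^(-1) mod 48 = 35
x = (6×48×3 + 41×11×35) mod 528 = 281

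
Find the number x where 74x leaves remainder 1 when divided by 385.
359

gcd(74, 385) = 1, so the inverse exists.
Extended Euclidean algorithm on (385, 74):
385 = 5 × 74 + 15  ⟹  15 = (1)·385 + (-5)·74
74 = 4 × 15 + 14  ⟹  14 = (-4)·385 + (21)·74
15 = 1 × 14 + 1  ⟹  1 = (5)·385 + (-26)·74
So (-26)·74 ≡ 1 (mod 385), i.e. 74^(-1) ≡ -26 ≡ 359 (mod 385).
Check: 74 × 359 = 26566 ≡ 1 (mod 385)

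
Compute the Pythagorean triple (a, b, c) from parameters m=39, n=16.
(1265, 1248, 1777)

Euclid's formula: a = m² - n², b = 2mn, c = m² + n²
m = 39, n = 16
a = 39² - 16² = 1521 - 256 = 1265
b = 2 × 39 × 16 = 1248
c = 39² + 16² = 1521 + 256 = 1777
Verification: 1265² + 1248² = 1600225 + 1557504 = 3157729 = 1777² ✓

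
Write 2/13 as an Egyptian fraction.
1/7 + 1/91

Greedy algorithm:
2/13: ceiling(13/2) = 7, use 1/7
1/91: ceiling(91/1) = 91, use 1/91
Result: 2/13 = 1/7 + 1/91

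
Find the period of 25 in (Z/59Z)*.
29

59 is prime, so ord(25) divides φ(59) = 58.
Divisors of 58: 1, 2, 29, 58.
Repeated squaring: 25^1 ≡ 25, 25^2 ≡ 35, 25^4 ≡ 45, 25^8 ≡ 19, 25^16 ≡ 7, 25^32 ≡ 49 (mod 59).
Test 25^d mod 59 for each divisor d in increasing order:
25^1 ≡ 25
25^2 ≡ 35
25^29 = 25^16·25^8·25^4·25^1 ≡ 1  ← first divisor giving 1
The order is 29.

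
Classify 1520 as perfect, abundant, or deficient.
abundant

Proper divisors of 1520: sum = 1 + 2 + 4 + 5 + 8 + 10 + 16 + 19 + ... + 190 + 304 + 380 + 760 (19 divisors) = 2200
Since 2200 > 1520, 1520 is abundant.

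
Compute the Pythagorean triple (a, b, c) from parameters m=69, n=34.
(3605, 4692, 5917)

Euclid's formula: a = m² - n², b = 2mn, c = m² + n²
m = 69, n = 34
a = 69² - 34² = 4761 - 1156 = 3605
b = 2 × 69 × 34 = 4692
c = 69² + 34² = 4761 + 1156 = 5917
Verification: 3605² + 4692² = 12996025 + 22014864 = 35010889 = 5917² ✓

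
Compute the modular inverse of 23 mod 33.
23

gcd(23, 33) = 1, so the inverse exists.
Extended Euclidean algorithm on (33, 23):
33 = 1 × 23 + 10  ⟹  10 = (1)·33 + (-1)·23
23 = 2 × 10 + 3  ⟹  3 = (-2)·33 + (3)·23
10 = 3 × 3 + 1  ⟹  1 = (7)·33 + (-10)·23
So (-10)·23 ≡ 1 (mod 33), i.e. 23^(-1) ≡ -10 ≡ 23 (mod 33).
Check: 23 × 23 = 529 ≡ 1 (mod 33)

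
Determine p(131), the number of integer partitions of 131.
5964539504

p(n) counts ways to write n as a sum of positive integers (order ignored).
Euler's pentagonal recurrence: p(k) = p(k-1) + p(k-2) - p(k-5) - p(k-7) + p(k-12) + p(k-15) - ... (offsets j(3j∓1)/2, signs ++--, p(0)=1, p(<0)=0).
DP table for k = 0..130: p(0)=1, p(1)=1, p(2)=2, p(3)=3, p(4)=5, p(5)=7, p(6)=11, p(7)=15, p(8)=22, p(9)=30, p(10)=42, p(11)=56, p(12)=77, p(13)=101, p(14)=135, p(15)=176, p(16)=231, p(17)=297, p(18)=385, p(19)=490, p(20)=627, p(21)=792, p(22)=1002, p(23)=1255, p(24)=1575, p(25)=1958, p(26)=2436, p(27)=3010, p(28)=3718, p(29)=4565, p(30)=5604, p(31)=6842, p(32)=8349, p(33)=10143, p(34)=12310, p(35)=14883, p(36)=17977, p(37)=21637, p(38)=26015, p(39)=31185, p(40)=37338, p(41)=44583, p(42)=53174, p(43)=63261, p(44)=75175, p(45)=89134, p(46)=105558, p(47)=124754, p(48)=147273, p(49)=173525, p(50)=204226, p(51)=239943, p(52)=281589, p(53)=329931, p(54)=386155, p(55)=451276, p(56)=526823, p(57)=614154, p(58)=715220, p(59)=831820, p(60)=966467, p(61)=1121505, p(62)=1300156, p(63)=1505499, p(64)=1741630, p(65)=2012558, p(66)=2323520, p(67)=2679689, p(68)=3087735, p(69)=3554345, p(70)=4087968, p(71)=4697205, p(72)=5392783, p(73)=6185689, p(74)=7089500, p(75)=8118264, p(76)=9289091, p(77)=10619863, p(78)=12132164, p(79)=13848650, p(80)=15796476, p(81)=18004327, p(82)=20506255, p(83)=23338469, p(84)=26543660, p(85)=30167357, p(86)=34262962, p(87)=38887673, p(88)=44108109, p(89)=49995925, p(90)=56634173, p(91)=64112359, p(92)=72533807, p(93)=82010177, p(94)=92669720, p(95)=104651419, p(96)=118114304, p(97)=133230930, p(98)=150198136, p(99)=169229875, p(100)=190569292, p(101)=214481126, p(102)=241265379, p(103)=271248950, p(104)=304801365, p(105)=342325709, p(106)=384276336, p(107)=431149389, p(108)=483502844, p(109)=541946240, p(110)=607163746, p(111)=679903203, p(112)=761002156, p(113)=851376628, p(114)=952050665, p(115)=1064144451, p(116)=1188908248, p(117)=1327710076, p(118)=1482074143, p(119)=1653668665, p(120)=1844349560, p(121)=2056148051, p(122)=2291320912, p(123)=2552338241, p(124)=2841940500, p(125)=3163127352, p(126)=3519222692, p(127)=3913864295, p(128)=4351078600, p(129)=4835271870, p(130)=5371315400.
Final step: p(131) = p(130) + p(129) - p(126) - p(124) + p(119) + p(116) - p(109) - p(105) + p(96) + p(91) - p(80) - p(74) + p(61) + p(54) - p(39) - p(31) + p(14) + p(5)
= 5371315400 + 4835271870 - 3519222692 - 2841940500 + 1653668665 + 1188908248 - 541946240 - 342325709 + 118114304 + 64112359 - 15796476 - 7089500 + 1121505 + 386155 - 31185 - 6842 + 135 + 7
= 5964539504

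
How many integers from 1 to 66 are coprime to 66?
20

66 = 2 × 3 × 11
φ(n) = n × ∏(1 - 1/p) for each prime p dividing n
φ(66) = 66 × (1 - 1/2) × (1 - 1/3) × (1 - 1/11) = 20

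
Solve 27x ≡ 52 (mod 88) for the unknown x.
x ≡ 28 (mod 88)

gcd(27, 88) = 1, which divides 52, so solutions exist.
Find 27^(-1) mod 88 by the extended Euclidean algorithm:
88 = 3 × 27 + 7  ⟹  7 = (1)·88 + (-3)·27
27 = 3 × 7 + 6  ⟹  6 = (-3)·88 + (10)·27
7 = 1 × 6 + 1  ⟹  1 = (4)·88 + (-13)·27
So (-13)·27 ≡ 1 (mod 88), i.e. 27^(-1) ≡ -13 ≡ 75 (mod 88).
x ≡ 75 × 52 = 3900 ≡ 28 (mod 88).
Check: 27 × 28 = 756 ≡ 52 (mod 88).
Unique solution: x ≡ 28 (mod 88)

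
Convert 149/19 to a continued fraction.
[7; 1, 5, 3]

Euclidean algorithm steps:
149 = 7 × 19 + 16
19 = 1 × 16 + 3
16 = 5 × 3 + 1
3 = 3 × 1 + 0
Continued fraction: [7; 1, 5, 3]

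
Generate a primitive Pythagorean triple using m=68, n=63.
(655, 8568, 8593)

Euclid's formula: a = m² - n², b = 2mn, c = m² + n²
m = 68, n = 63
a = 68² - 63² = 4624 - 3969 = 655
b = 2 × 68 × 63 = 8568
c = 68² + 63² = 4624 + 3969 = 8593
Verification: 655² + 8568² = 429025 + 73410624 = 73839649 = 8593² ✓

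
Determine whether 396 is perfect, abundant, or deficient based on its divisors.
abundant

Proper divisors of 396: sum = 1 + 2 + 3 + 4 + 6 + 9 + 11 + 12 + ... + 66 + 99 + 132 + 198 (17 divisors) = 696
Since 696 > 396, 396 is abundant.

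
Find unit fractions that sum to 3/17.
1/6 + 1/102

Greedy algorithm:
3/17: ceiling(17/3) = 6, use 1/6
1/102: ceiling(102/1) = 102, use 1/102
Result: 3/17 = 1/6 + 1/102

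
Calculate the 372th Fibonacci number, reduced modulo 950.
714

Matrix identity: Q^n = [[F_(n+1), F_n], [F_n, F_(n-1)]] with Q = [[1,1],[1,0]].
n = 372 = 101110100₂. Square-and-multiply, entries mod 950:
Q^1 = [[1,1],[1,0]]
Q^2 = (Q^1)² = [[2,1],[1,1]]
Q^5 = (Q^2)²·Q = [[8,5],[5,3]]
Q^11 = (Q^5)²·Q = [[144,89],[89,55]]
Q^23 = (Q^11)²·Q = [[768,157],[157,611]]
Q^46 = (Q^23)² = [[773,853],[853,870]]
Q^93 = (Q^46)²·Q = [[117,838],[838,229]]
Q^186 = (Q^93)² = [[583,198],[198,385]]
Q^372 = (Q^186)² = [[43,714],[714,279]]
F_372 mod 950 = Q^372[0][1] = 714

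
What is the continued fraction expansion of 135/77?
[1; 1, 3, 19]

Euclidean algorithm steps:
135 = 1 × 77 + 58
77 = 1 × 58 + 19
58 = 3 × 19 + 1
19 = 19 × 1 + 0
Continued fraction: [1; 1, 3, 19]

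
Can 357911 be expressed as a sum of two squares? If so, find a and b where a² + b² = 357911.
Not possible

Factorization: 357911 = 71^3
By Fermat: n is sum of two squares iff every prime p ≡ 3 (mod 4) appears to even power.
Prime(s) ≡ 3 (mod 4) with odd exponent: [(71, 3)]
Therefore 357911 cannot be expressed as a² + b².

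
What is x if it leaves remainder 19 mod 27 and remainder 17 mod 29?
46

Using Chinese Remainder Theorem:
M = 27 × 29 = 783
M1 = 29, M2 = 27
y1 = 29^(-1) mod 27 = 14
y2 = 27^(-1) mod 29 = 14
x = (19×29×14 + 17×27×14) mod 783 = 46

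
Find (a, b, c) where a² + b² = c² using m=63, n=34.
(2813, 4284, 5125)

Euclid's formula: a = m² - n², b = 2mn, c = m² + n²
m = 63, n = 34
a = 63² - 34² = 3969 - 1156 = 2813
b = 2 × 63 × 34 = 4284
c = 63² + 34² = 3969 + 1156 = 5125
Verification: 2813² + 4284² = 7912969 + 18352656 = 26265625 = 5125² ✓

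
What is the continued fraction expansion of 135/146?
[0; 1, 12, 3, 1, 2]

Euclidean algorithm steps:
135 = 0 × 146 + 135
146 = 1 × 135 + 11
135 = 12 × 11 + 3
11 = 3 × 3 + 2
3 = 1 × 2 + 1
2 = 2 × 1 + 0
Continued fraction: [0; 1, 12, 3, 1, 2]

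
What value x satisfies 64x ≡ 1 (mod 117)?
64

gcd(64, 117) = 1, so the inverse exists.
Extended Euclidean algorithm on (117, 64):
117 = 1 × 64 + 53  ⟹  53 = (1)·117 + (-1)·64
64 = 1 × 53 + 11  ⟹  11 = (-1)·117 + (2)·64
53 = 4 × 11 + 9  ⟹  9 = (5)·117 + (-9)·64
11 = 1 × 9 + 2  ⟹  2 = (-6)·117 + (11)·64
9 = 4 × 2 + 1  ⟹  1 = (29)·117 + (-53)·64
So (-53)·64 ≡ 1 (mod 117), i.e. 64^(-1) ≡ -53 ≡ 64 (mod 117).
Check: 64 × 64 = 4096 ≡ 1 (mod 117)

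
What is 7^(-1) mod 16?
7

gcd(7, 16) = 1, so the inverse exists.
Extended Euclidean algorithm on (16, 7):
16 = 2 × 7 + 2  ⟹  2 = (1)·16 + (-2)·7
7 = 3 × 2 + 1  ⟹  1 = (-3)·16 + (7)·7
So (7)·7 ≡ 1 (mod 16), i.e. 7^(-1) ≡ 7 (mod 16).
Check: 7 × 7 = 49 ≡ 1 (mod 16)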